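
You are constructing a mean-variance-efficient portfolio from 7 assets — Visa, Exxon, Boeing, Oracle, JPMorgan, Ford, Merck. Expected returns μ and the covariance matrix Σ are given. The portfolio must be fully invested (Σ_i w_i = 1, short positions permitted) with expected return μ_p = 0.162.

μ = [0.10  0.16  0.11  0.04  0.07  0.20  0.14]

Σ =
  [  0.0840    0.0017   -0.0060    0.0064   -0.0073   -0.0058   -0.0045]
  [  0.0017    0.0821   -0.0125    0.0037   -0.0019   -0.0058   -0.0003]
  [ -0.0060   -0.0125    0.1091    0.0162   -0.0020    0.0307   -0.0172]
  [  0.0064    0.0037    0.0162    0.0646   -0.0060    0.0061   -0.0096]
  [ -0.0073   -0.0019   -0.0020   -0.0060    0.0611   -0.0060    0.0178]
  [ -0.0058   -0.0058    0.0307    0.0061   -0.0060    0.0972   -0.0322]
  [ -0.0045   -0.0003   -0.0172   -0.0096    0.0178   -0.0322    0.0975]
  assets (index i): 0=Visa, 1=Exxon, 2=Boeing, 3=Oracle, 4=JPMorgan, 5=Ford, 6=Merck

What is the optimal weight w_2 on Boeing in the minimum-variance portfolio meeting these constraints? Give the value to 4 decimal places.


0.0774

g=Σ⁻¹μ = [1.6068  2.2770  0.9164  0.2915  1.0301  2.8616  2.4644]
h=Σ⁻¹𝟙 = [14.4922  13.9959  8.1400  13.6989  17.0758  14.7483  15.5064]
a=μᵀg=1.626907  b=𝟙ᵀg=11.447778  c=𝟙ᵀh=97.657516  D=ac−b²=27.828037
λ₁=(c·0.162−b)/D = (97.657516·0.162−11.447778)/27.828037 = 0.157134
λ₂=(a−b·0.162)/D = (1.626907−11.447778·0.162)/27.828037 = -0.008180
w* = 0.157134·g + -0.008180·h:
  w_0 = 0.157134·1.6068 + -0.008180·14.4922 = 0.1339  (Visa)
  w_1 = 0.157134·2.2770 + -0.008180·13.9959 = 0.2433  (Exxon)
  w_2 = 0.157134·0.9164 + -0.008180·8.1400 = 0.0774  (Boeing)
  w_3 = 0.157134·0.2915 + -0.008180·13.6989 = -0.0663  (Oracle)
  w_4 = 0.157134·1.0301 + -0.008180·17.0758 = 0.0222  (JPMorgan)
  w_5 = 0.157134·2.8616 + -0.008180·14.7483 = 0.3290  (Ford)
  w_6 = 0.157134·2.4644 + -0.008180·15.5064 = 0.2604  (Merck)
Σw_i=1.0000  μᵀw=0.1620
σ²=wᵀΣw=λ₁·μ_p+λ₂ = 0.157134·0.162 + -0.008180 = 0.017276 ≈ 0.0173


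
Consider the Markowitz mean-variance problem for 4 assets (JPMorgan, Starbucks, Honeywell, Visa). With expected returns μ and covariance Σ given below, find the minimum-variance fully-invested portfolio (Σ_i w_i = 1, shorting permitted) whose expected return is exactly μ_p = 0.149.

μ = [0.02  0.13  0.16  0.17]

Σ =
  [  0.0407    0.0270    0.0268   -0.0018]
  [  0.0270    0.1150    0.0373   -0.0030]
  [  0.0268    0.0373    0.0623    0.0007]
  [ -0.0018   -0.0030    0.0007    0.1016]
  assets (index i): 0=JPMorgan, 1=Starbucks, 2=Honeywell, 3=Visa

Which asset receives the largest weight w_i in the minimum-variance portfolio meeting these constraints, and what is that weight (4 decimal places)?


u=Σ⁻¹μ = [-1.7968  0.6420  2.9383  1.6401]
v=Σ⁻¹𝟙 = [19.3612  2.4185  6.1598  10.2145]
a=μᵀu=0.796481  b=𝟙ᵀu=3.423671  c=𝟙ᵀv=38.154099  D=ac−b²=18.667498
λ₁=(c·0.149−b)/D = (38.154099·0.149−3.423671)/18.667498 = 0.121135
λ₂=(a−b·0.149)/D = (0.796481−3.423671·0.149)/18.667498 = 0.015340
w* = 0.121135·u + 0.015340·v:
  w_0 = 0.121135·-1.7968 + 0.015340·19.3612 = 0.0793  (JPMorgan)
  w_1 = 0.121135·0.6420 + 0.015340·2.4185 = 0.1149  (Starbucks)
  w_2 = 0.121135·2.9383 + 0.015340·6.1598 = 0.4504  (Honeywell)
  w_3 = 0.121135·1.6401 + 0.015340·10.2145 = 0.3554  (Visa)
Σw_i=1.0000  μᵀw=0.1490
σ²=wᵀΣw=λ₁·μ_p+λ₂ = 0.121135·0.149 + 0.015340 = 0.033389 ≈ 0.0334

Honeywell (0.4504)


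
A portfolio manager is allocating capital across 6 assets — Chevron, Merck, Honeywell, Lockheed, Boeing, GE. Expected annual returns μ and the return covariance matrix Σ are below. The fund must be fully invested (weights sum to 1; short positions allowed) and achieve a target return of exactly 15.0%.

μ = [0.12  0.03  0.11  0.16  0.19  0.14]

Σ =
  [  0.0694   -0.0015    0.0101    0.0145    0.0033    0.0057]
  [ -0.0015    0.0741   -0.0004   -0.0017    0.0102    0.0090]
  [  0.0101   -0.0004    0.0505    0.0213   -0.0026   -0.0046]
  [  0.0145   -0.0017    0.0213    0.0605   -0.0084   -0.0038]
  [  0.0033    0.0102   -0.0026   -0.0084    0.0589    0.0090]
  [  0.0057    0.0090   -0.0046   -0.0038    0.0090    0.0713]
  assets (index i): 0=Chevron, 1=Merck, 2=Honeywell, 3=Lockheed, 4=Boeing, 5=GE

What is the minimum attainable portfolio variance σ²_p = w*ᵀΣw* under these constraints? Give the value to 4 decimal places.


0.0151

u=Σ⁻¹μ = [0.6934  -0.1899  1.2712  2.6037  3.3836  1.7258]
v=Σ⁻¹𝟙 = [8.1695  10.4896  14.8331  12.5117  15.3498  11.7343]
a=μᵀu=1.518428  b=𝟙ᵀu=9.487802  c=𝟙ᵀv=73.087994  D=ac−b²=20.960501
λ₁=(c·0.150−b)/D = (73.087994·0.150−9.487802)/20.960501 = 0.070389
λ₂=(a−b·0.150)/D = (1.518428−9.487802·0.150)/20.960501 = 0.004545
w* = 0.070389·u + 0.004545·v:
  w_0 = 0.070389·0.6934 + 0.004545·8.1695 = 0.0859  (Chevron)
  w_1 = 0.070389·-0.1899 + 0.004545·10.4896 = 0.0343  (Merck)
  w_2 = 0.070389·1.2712 + 0.004545·14.8331 = 0.1569  (Honeywell)
  w_3 = 0.070389·2.6037 + 0.004545·12.5117 = 0.2401  (Lockheed)
  w_4 = 0.070389·3.3836 + 0.004545·15.3498 = 0.3079  (Boeing)
  w_5 = 0.070389·1.7258 + 0.004545·11.7343 = 0.1748  (GE)
Σw_i=1.0000  μᵀw=0.1500
σ²=wᵀΣw=λ₁·μ_p+λ₂ = 0.070389·0.150 + 0.004545 = 0.015103 ≈ 0.0151


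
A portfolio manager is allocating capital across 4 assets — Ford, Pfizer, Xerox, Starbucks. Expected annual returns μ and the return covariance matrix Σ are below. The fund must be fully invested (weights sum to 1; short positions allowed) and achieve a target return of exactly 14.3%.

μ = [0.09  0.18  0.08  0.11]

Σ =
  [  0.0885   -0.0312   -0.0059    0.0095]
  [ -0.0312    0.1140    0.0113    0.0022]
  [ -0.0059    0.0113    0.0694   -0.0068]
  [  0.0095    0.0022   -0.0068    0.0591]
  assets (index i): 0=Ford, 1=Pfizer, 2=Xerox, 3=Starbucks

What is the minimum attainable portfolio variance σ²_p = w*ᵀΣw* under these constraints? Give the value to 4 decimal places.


0.0346

x=Σ⁻¹μ = [1.5707  1.8629  1.1467  1.6714]
y=Σ⁻¹𝟙 = [14.4533  10.8900  15.4293  15.9671]
a=μᵀx=0.752278  b=𝟙ᵀx=6.251723  c=𝟙ᵀy=56.739687  D=ac−b²=3.599946
λ₁=(c·0.143−b)/D = (56.739687·0.143−6.251723)/3.599946 = 0.517244
λ₂=(a−b·0.143)/D = (0.752278−6.251723·0.143)/3.599946 = -0.039367
w* = 0.517244·x + -0.039367·y:
  w_0 = 0.517244·1.5707 + -0.039367·14.4533 = 0.2435  (Ford)
  w_1 = 0.517244·1.8629 + -0.039367·10.8900 = 0.5349  (Pfizer)
  w_2 = 0.517244·1.1467 + -0.039367·15.4293 = -0.0143  (Xerox)
  w_3 = 0.517244·1.6714 + -0.039367·15.9671 = 0.2359  (Starbucks)
Σw_i=1.0000  μᵀw=0.1430
σ²=wᵀΣw=λ₁·μ_p+λ₂ = 0.517244·0.143 + -0.039367 = 0.034599 ≈ 0.0346


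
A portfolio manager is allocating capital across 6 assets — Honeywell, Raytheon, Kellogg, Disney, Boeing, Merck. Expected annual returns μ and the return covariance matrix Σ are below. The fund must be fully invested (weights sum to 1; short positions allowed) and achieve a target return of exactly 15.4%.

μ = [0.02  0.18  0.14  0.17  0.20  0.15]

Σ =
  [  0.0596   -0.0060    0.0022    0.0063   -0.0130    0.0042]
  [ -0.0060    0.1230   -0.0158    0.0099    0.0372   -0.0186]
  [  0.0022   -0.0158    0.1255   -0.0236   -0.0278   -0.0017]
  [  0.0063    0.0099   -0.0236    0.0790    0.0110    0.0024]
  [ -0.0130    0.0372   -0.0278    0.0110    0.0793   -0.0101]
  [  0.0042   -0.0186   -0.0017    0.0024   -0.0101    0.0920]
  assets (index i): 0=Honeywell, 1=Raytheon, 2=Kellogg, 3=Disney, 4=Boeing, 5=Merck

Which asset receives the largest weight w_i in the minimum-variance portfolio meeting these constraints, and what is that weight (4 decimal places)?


p=Σ⁻¹μ = [0.6085  1.0566  2.3233  2.1959  2.9062  2.1210]
q=Σ⁻¹𝟙 = [18.5851  6.6094  14.8340  11.8979  17.7972  13.2749]
a=μᵀp=1.800309  b=𝟙ᵀp=11.211472  c=𝟙ᵀq=82.998526  D=ac−b²=23.725865
λ₁=(c·0.154−b)/D = (82.998526·0.154−11.211472)/23.725865 = 0.066185
λ₂=(a−b·0.154)/D = (1.800309−11.211472·0.154)/23.725865 = 0.003108
w* = 0.066185·p + 0.003108·q:
  w_0 = 0.066185·0.6085 + 0.003108·18.5851 = 0.0980  (Honeywell)
  w_1 = 0.066185·1.0566 + 0.003108·6.6094 = 0.0905  (Raytheon)
  w_2 = 0.066185·2.3233 + 0.003108·14.8340 = 0.1999  (Kellogg)
  w_3 = 0.066185·2.1959 + 0.003108·11.8979 = 0.1823  (Disney)
  w_4 = 0.066185·2.9062 + 0.003108·17.7972 = 0.2477  (Boeing)
  w_5 = 0.066185·2.1210 + 0.003108·13.2749 = 0.1816  (Merck)
Σw_i=1.0000  μᵀw=0.1540
σ²=wᵀΣw=λ₁·μ_p+λ₂ = 0.066185·0.154 + 0.003108 = 0.013301 ≈ 0.0133

Boeing (0.2477)


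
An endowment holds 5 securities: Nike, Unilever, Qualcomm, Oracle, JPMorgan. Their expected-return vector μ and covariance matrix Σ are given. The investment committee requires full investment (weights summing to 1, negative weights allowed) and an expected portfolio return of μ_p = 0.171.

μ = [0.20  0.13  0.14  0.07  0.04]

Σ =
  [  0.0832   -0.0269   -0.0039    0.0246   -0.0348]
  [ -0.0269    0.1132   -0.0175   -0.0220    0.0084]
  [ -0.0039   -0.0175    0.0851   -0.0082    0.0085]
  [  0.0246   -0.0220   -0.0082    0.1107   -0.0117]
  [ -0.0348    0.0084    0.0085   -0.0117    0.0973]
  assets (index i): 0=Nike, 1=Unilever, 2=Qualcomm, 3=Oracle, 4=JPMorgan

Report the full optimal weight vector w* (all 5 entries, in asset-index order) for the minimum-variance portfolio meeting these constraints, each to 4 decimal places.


u=Σ⁻¹μ = [3.6870  2.3803  2.2212  0.5988  1.4023]
v=Σ⁻¹𝟙 = [22.2165  17.3377  15.6827  10.4597  16.6143]
a=μᵀu=1.455814  b=𝟙ᵀu=10.289545  c=𝟙ᵀv=82.311005  D=ac−b²=13.954808
λ₁=(c·0.171−b)/D = (82.311005·0.171−10.289545)/13.954808 = 0.271278
λ₂=(a−b·0.171)/D = (1.455814−10.289545·0.171)/13.954808 = -0.021763
w* = 0.271278·u + -0.021763·v:
  w_0 = 0.271278·3.6870 + -0.021763·22.2165 = 0.5167  (Nike)
  w_1 = 0.271278·2.3803 + -0.021763·17.3377 = 0.2684  (Unilever)
  w_2 = 0.271278·2.2212 + -0.021763·15.6827 = 0.2613  (Qualcomm)
  w_3 = 0.271278·0.5988 + -0.021763·10.4597 = -0.0652  (Oracle)
  w_4 = 0.271278·1.4023 + -0.021763·16.6143 = 0.0188  (JPMorgan)
Σw_i=1.0000  μᵀw=0.1710
σ²=wᵀΣw=λ₁·μ_p+λ₂ = 0.271278·0.171 + -0.021763 = 0.024626 ≈ 0.0246

0.5167  0.2684  0.2613  -0.0652  0.0188


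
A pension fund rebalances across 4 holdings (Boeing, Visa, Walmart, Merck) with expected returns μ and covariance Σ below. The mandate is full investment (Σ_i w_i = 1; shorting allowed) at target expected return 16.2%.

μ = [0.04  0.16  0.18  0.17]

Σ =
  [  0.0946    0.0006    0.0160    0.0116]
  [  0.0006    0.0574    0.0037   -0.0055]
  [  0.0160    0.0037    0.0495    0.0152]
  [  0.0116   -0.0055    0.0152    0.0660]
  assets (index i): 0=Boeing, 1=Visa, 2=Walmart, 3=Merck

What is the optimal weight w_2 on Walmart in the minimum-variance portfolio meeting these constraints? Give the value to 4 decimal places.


u=Σ⁻¹μ = [-0.3501  2.8189  2.8590  2.2138]
v=Σ⁻¹𝟙 = [6.7527  17.7176  12.8631  12.4787]
a=μᵀu=1.327991  b=𝟙ᵀu=7.541664  c=𝟙ᵀv=49.812119  D=ac−b²=9.273350
λ₁=(c·0.162−b)/D = (49.812119·0.162−7.541664)/9.273350 = 0.056926
λ₂=(a−b·0.162)/D = (1.327991−7.541664·0.162)/9.273350 = 0.011457
w* = 0.056926·u + 0.011457·v:
  w_0 = 0.056926·-0.3501 + 0.011457·6.7527 = 0.0574  (Boeing)
  w_1 = 0.056926·2.8189 + 0.011457·17.7176 = 0.3635  (Visa)
  w_2 = 0.056926·2.8590 + 0.011457·12.8631 = 0.3101  (Walmart)
  w_3 = 0.056926·2.2138 + 0.011457·12.4787 = 0.2690  (Merck)
Σw_i=1.0000  μᵀw=0.1620
σ²=wᵀΣw=λ₁·μ_p+λ₂ = 0.056926·0.162 + 0.011457 = 0.020679 ≈ 0.0207

0.3101


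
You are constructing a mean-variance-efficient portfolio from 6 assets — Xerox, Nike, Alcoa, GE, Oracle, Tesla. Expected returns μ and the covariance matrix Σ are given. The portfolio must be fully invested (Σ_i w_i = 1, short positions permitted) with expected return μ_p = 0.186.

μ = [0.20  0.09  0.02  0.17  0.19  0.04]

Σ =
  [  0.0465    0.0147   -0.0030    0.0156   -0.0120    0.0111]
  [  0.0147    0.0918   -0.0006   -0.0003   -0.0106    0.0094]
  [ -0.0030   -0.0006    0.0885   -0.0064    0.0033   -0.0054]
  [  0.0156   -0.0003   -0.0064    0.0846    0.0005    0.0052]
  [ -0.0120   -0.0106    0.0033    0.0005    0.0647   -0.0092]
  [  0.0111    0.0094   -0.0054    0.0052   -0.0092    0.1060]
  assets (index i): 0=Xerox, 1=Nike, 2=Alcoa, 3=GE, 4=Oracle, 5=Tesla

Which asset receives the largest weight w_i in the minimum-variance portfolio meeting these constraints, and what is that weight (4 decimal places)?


Xerox (0.4617)

u=Σ⁻¹μ = [4.7082  0.6712  0.3342  1.1381  3.9118  0.1255]
v=Σ⁻¹𝟙 = [19.9263  9.3825  12.3827  8.4638  21.2108  8.5719]
a=μᵀu=1.950477  b=𝟙ᵀu=10.889093  c=𝟙ᵀv=79.937844  D=ac−b²=37.344591
λ₁=(c·0.186−b)/D = (79.937844·0.186−10.889093)/37.344591 = 0.106557
λ₂=(a−b·0.186)/D = (1.950477−10.889093·0.186)/37.344591 = -0.002005
w* = 0.106557·u + -0.002005·v:
  w_0 = 0.106557·4.7082 + -0.002005·19.9263 = 0.4617  (Xerox)
  w_1 = 0.106557·0.6712 + -0.002005·9.3825 = 0.0527  (Nike)
  w_2 = 0.106557·0.3342 + -0.002005·12.3827 = 0.0108  (Alcoa)
  w_3 = 0.106557·1.1381 + -0.002005·8.4638 = 0.1043  (GE)
  w_4 = 0.106557·3.9118 + -0.002005·21.2108 = 0.3743  (Oracle)
  w_5 = 0.106557·0.1255 + -0.002005·8.5719 = -0.0038  (Tesla)
Σw_i=1.0000  μᵀw=0.1860
σ²=wᵀΣw=λ₁·μ_p+λ₂ = 0.106557·0.186 + -0.002005 = 0.017814 ≈ 0.0178


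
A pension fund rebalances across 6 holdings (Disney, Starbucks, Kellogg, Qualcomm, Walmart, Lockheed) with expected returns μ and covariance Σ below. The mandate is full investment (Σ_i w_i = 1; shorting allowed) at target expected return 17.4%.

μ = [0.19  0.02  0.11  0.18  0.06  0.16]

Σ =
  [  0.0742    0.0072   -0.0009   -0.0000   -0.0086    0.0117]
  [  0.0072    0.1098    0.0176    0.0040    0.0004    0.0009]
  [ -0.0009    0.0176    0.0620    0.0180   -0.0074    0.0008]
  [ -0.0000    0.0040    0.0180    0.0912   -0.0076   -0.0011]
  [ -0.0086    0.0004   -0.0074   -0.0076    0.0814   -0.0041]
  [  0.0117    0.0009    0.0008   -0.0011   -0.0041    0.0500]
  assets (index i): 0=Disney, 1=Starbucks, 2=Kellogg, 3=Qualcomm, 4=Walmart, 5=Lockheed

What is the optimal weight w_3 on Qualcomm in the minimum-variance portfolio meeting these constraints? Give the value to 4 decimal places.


x=Σ⁻¹μ = [2.3342  -0.3058  1.4942  1.8454  1.4341  2.7936]
y=Σ⁻¹𝟙 = [12.1245  5.5579  13.6767  9.6280  16.6086  18.4177]
a=μᵀx=1.466926  b=𝟙ᵀx=9.595645  c=𝟙ᵀy=76.013498  D=ac−b²=19.429800
λ₁=(c·0.174−b)/D = (76.013498·0.174−9.595645)/19.429800 = 0.186863
λ₂=(a−b·0.174)/D = (1.466926−9.595645·0.174)/19.429800 = -0.010433
w* = 0.186863·x + -0.010433·y:
  w_0 = 0.186863·2.3342 + -0.010433·12.1245 = 0.3097  (Disney)
  w_1 = 0.186863·-0.3058 + -0.010433·5.5579 = -0.1151  (Starbucks)
  w_2 = 0.186863·1.4942 + -0.010433·13.6767 = 0.1365  (Kellogg)
  w_3 = 0.186863·1.8454 + -0.010433·9.6280 = 0.2444  (Qualcomm)
  w_4 = 0.186863·1.4341 + -0.010433·16.6086 = 0.0947  (Walmart)
  w_5 = 0.186863·2.7936 + -0.010433·18.4177 = 0.3299  (Lockheed)
Σw_i=1.0000  μᵀw=0.1740
σ²=wᵀΣw=λ₁·μ_p+λ₂ = 0.186863·0.174 + -0.010433 = 0.022081 ≈ 0.0221

0.2444


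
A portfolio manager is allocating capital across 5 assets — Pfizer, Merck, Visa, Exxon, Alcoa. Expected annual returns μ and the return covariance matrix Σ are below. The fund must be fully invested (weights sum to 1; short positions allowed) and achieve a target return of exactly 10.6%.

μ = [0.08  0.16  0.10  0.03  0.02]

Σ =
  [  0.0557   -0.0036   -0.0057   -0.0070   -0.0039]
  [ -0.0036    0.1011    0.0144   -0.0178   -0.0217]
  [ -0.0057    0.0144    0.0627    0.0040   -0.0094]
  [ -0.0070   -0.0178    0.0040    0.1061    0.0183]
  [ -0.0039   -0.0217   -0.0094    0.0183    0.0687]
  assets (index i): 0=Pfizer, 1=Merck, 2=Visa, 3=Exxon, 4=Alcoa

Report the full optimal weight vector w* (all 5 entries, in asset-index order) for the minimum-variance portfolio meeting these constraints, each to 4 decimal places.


g=Σ⁻¹μ = [1.8304  1.7373  1.4863  0.4623  1.0240]
h=Σ⁻¹𝟙 = [23.2136  14.2336  17.2439  9.1967  20.2794]
a=μᵀg=0.607380  b=𝟙ᵀg=6.540350  c=𝟙ᵀh=84.167236  D=ac−b²=8.345283
λ₁=(c·0.106−b)/D = (84.167236·0.106−6.540350)/8.345283 = 0.285356
λ₂=(a−b·0.106)/D = (0.607380−6.540350·0.106)/8.345283 = -0.010293
w* = 0.285356·g + -0.010293·h:
  w_0 = 0.285356·1.8304 + -0.010293·23.2136 = 0.2834  (Pfizer)
  w_1 = 0.285356·1.7373 + -0.010293·14.2336 = 0.3492  (Merck)
  w_2 = 0.285356·1.4863 + -0.010293·17.2439 = 0.2466  (Visa)
  w_3 = 0.285356·0.4623 + -0.010293·9.1967 = 0.0373  (Exxon)
  w_4 = 0.285356·1.0240 + -0.010293·20.2794 = 0.0835  (Alcoa)
Σw_i=1.0000  μᵀw=0.1060
σ²=wᵀΣw=λ₁·μ_p+λ₂ = 0.285356·0.106 + -0.010293 = 0.019955 ≈ 0.0200

0.2834  0.3492  0.2466  0.0373  0.0835


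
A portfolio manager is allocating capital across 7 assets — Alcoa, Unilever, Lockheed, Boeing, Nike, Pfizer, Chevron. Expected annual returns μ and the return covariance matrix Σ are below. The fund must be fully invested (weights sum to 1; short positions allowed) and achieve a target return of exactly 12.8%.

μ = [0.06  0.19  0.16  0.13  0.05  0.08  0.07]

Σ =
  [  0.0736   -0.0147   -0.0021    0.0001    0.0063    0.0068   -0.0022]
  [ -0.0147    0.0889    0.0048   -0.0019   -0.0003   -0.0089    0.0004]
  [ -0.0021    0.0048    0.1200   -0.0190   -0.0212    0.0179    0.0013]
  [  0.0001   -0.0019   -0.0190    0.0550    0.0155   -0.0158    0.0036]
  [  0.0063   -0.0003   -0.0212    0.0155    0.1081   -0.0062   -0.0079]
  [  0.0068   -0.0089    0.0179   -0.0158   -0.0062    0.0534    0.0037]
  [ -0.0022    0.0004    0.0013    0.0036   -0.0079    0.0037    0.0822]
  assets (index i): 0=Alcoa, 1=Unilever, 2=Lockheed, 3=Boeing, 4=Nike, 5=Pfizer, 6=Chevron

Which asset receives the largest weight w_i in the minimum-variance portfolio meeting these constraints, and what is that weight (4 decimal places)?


Boeing (0.3026)

u=Σ⁻¹μ = [1.1361  2.5463  1.5206  3.4880  0.3792  2.3008  0.6257]
v=Σ⁻¹𝟙 = [14.3720  16.0456  9.8786  25.8511  8.8752  24.1800  10.9482]
a=μᵀu=1.495533  b=𝟙ᵀu=11.996734  c=𝟙ᵀv=110.150702  D=ac−b²=20.812377
λ₁=(c·0.128−b)/D = (110.150702·0.128−11.996734)/20.812377 = 0.101024
λ₂=(a−b·0.128)/D = (1.495533−11.996734·0.128)/20.812377 = -0.001924
w* = 0.101024·u + -0.001924·v:
  w_0 = 0.101024·1.1361 + -0.001924·14.3720 = 0.0871  (Alcoa)
  w_1 = 0.101024·2.5463 + -0.001924·16.0456 = 0.2264  (Unilever)
  w_2 = 0.101024·1.5206 + -0.001924·9.8786 = 0.1346  (Lockheed)
  w_3 = 0.101024·3.4880 + -0.001924·25.8511 = 0.3026  (Boeing)
  w_4 = 0.101024·0.3792 + -0.001924·8.8752 = 0.0212  (Nike)
  w_5 = 0.101024·2.3008 + -0.001924·24.1800 = 0.1859  (Pfizer)
  w_6 = 0.101024·0.6257 + -0.001924·10.9482 = 0.0421  (Chevron)
Σw_i=1.0000  μᵀw=0.1280
σ²=wᵀΣw=λ₁·μ_p+λ₂ = 0.101024·0.128 + -0.001924 = 0.011007 ≈ 0.0110


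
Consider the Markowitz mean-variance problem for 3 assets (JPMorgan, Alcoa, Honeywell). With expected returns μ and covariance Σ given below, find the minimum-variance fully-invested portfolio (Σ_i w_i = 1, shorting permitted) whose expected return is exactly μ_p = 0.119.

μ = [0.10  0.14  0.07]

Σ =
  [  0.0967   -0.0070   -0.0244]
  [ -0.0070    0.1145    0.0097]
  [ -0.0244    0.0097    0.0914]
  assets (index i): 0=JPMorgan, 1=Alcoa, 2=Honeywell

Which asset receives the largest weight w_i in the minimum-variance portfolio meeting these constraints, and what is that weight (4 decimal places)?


u=Σ⁻¹μ = [1.3758  1.2218  1.0035]
v=Σ⁻¹𝟙 = [14.4610  8.4397  13.9057]
a=μᵀu=0.378873  b=𝟙ᵀu=3.601052  c=𝟙ᵀv=36.806374  D=ac−b²=0.977375
λ₁=(c·0.119−b)/D = (36.806374·0.119−3.601052)/0.977375 = 0.796937
λ₂=(a−b·0.119)/D = (0.378873−3.601052·0.119)/0.977375 = -0.050801
w* = 0.796937·u + -0.050801·v:
  w_0 = 0.796937·1.3758 + -0.050801·14.4610 = 0.3618  (JPMorgan)
  w_1 = 0.796937·1.2218 + -0.050801·8.4397 = 0.5450  (Alcoa)
  w_2 = 0.796937·1.0035 + -0.050801·13.9057 = 0.0933  (Honeywell)
Σw_i=1.0000  μᵀw=0.1190
σ²=wᵀΣw=λ₁·μ_p+λ₂ = 0.796937·0.119 + -0.050801 = 0.044034 ≈ 0.0440

Alcoa (0.5450)


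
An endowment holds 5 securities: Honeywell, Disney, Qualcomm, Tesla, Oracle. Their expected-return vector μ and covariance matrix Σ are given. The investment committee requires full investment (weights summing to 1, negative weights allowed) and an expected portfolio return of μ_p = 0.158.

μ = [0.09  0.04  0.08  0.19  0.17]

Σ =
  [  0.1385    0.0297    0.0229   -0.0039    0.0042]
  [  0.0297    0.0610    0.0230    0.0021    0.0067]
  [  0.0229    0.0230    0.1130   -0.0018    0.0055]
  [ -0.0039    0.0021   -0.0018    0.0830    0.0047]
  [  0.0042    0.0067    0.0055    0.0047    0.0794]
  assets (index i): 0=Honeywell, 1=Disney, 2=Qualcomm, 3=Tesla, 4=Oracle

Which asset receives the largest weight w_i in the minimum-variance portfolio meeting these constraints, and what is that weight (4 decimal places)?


x=Σ⁻¹μ = [0.5896  -0.1316  0.5557  2.2218  1.9510]
y=Σ⁻¹𝟙 = [3.9941  10.8318  5.5120  11.4920  10.4071]
a=μᵀx=0.846052  b=𝟙ᵀx=5.186388  c=𝟙ᵀy=42.236965  D=ac−b²=8.836068
λ₁=(c·0.158−b)/D = (42.236965·0.158−5.186388)/8.836068 = 0.168293
λ₂=(a−b·0.158)/D = (0.846052−5.186388·0.158)/8.836068 = 0.003011
w* = 0.168293·x + 0.003011·y:
  w_0 = 0.168293·0.5896 + 0.003011·3.9941 = 0.1112  (Honeywell)
  w_1 = 0.168293·-0.1316 + 0.003011·10.8318 = 0.0105  (Disney)
  w_2 = 0.168293·0.5557 + 0.003011·5.5120 = 0.1101  (Qualcomm)
  w_3 = 0.168293·2.2218 + 0.003011·11.4920 = 0.4085  (Tesla)
  w_4 = 0.168293·1.9510 + 0.003011·10.4071 = 0.3597  (Oracle)
Σw_i=1.0000  μᵀw=0.1580
σ²=wᵀΣw=λ₁·μ_p+λ₂ = 0.168293·0.158 + 0.003011 = 0.029601 ≈ 0.0296

Tesla (0.4085)


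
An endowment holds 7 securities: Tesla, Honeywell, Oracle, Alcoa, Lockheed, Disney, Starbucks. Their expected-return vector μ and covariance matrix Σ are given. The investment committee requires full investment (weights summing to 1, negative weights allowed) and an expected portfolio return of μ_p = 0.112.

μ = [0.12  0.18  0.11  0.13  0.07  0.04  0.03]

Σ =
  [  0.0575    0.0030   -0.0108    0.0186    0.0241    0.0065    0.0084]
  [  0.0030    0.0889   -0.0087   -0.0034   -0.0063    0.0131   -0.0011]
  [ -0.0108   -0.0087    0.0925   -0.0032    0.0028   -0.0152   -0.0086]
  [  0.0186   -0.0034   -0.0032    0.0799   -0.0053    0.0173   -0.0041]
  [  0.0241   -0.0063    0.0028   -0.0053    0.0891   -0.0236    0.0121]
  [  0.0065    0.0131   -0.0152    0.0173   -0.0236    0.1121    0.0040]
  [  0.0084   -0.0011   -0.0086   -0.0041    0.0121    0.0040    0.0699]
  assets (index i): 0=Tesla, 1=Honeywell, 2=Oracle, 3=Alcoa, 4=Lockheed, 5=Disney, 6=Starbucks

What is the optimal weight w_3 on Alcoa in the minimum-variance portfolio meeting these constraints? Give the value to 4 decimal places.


0.1598

g=Σ⁻¹μ = [1.5014  2.2224  1.6699  1.4764  0.5348  0.1042  0.4772]
h=Σ⁻¹𝟙 = [8.7125  12.4980  15.8424  11.0803  10.4598  9.1054  13.7232]
a=μᵀg=1.011744  b=𝟙ᵀg=7.986344  c=𝟙ᵀh=81.421632  D=ac−b²=18.596145
λ₁=(c·0.112−b)/D = (81.421632·0.112−7.986344)/18.596145 = 0.060920
λ₂=(a−b·0.112)/D = (1.011744−7.986344·0.112)/18.596145 = 0.006306
w* = 0.060920·g + 0.006306·h:
  w_0 = 0.060920·1.5014 + 0.006306·8.7125 = 0.1464  (Tesla)
  w_1 = 0.060920·2.2224 + 0.006306·12.4980 = 0.2142  (Honeywell)
  w_2 = 0.060920·1.6699 + 0.006306·15.8424 = 0.2016  (Oracle)
  w_3 = 0.060920·1.4764 + 0.006306·11.0803 = 0.1598  (Alcoa)
  w_4 = 0.060920·0.5348 + 0.006306·10.4598 = 0.0985  (Lockheed)
  w_5 = 0.060920·0.1042 + 0.006306·9.1054 = 0.0638  (Disney)
  w_6 = 0.060920·0.4772 + 0.006306·13.7232 = 0.1156  (Starbucks)
Σw_i=1.0000  μᵀw=0.1120
σ²=wᵀΣw=λ₁·μ_p+λ₂ = 0.060920·0.112 + 0.006306 = 0.013129 ≈ 0.0131


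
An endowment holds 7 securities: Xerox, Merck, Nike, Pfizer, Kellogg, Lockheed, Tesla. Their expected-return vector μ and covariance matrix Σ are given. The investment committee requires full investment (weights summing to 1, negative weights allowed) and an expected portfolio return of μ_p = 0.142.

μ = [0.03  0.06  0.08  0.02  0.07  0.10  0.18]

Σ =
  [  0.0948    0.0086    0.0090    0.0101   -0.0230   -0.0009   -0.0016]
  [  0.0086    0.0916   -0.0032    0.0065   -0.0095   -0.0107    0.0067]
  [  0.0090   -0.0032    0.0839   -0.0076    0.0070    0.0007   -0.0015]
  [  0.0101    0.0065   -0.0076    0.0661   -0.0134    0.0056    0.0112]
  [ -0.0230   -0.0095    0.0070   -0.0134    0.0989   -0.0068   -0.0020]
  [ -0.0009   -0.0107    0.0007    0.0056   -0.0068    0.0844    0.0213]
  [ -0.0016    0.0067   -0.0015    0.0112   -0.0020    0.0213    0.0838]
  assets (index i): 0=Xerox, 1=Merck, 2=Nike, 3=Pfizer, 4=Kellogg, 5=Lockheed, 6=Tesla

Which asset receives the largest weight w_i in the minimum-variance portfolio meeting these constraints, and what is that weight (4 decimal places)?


p=Σ⁻¹μ = [0.4249  0.6973  0.8906  0.0606  0.9164  0.8577  1.9121]
q=Σ⁻¹𝟙 = [10.9485  11.7966  11.2131  14.6541  15.9424  11.9688  6.7795]
a=μᵀp=0.621128  b=𝟙ᵀp=5.759545  c=𝟙ᵀq=83.303039  D=ac−b²=18.569515
λ₁=(c·0.142−b)/D = (83.303039·0.142−5.759545)/18.569515 = 0.326852
λ₂=(a−b·0.142)/D = (0.621128−5.759545·0.142)/18.569515 = -0.010594
w* = 0.326852·p + -0.010594·q:
  w_0 = 0.326852·0.4249 + -0.010594·10.9485 = 0.0229  (Xerox)
  w_1 = 0.326852·0.6973 + -0.010594·11.7966 = 0.1029  (Merck)
  w_2 = 0.326852·0.8906 + -0.010594·11.2131 = 0.1723  (Nike)
  w_3 = 0.326852·0.0606 + -0.010594·14.6541 = -0.1354  (Pfizer)
  w_4 = 0.326852·0.9164 + -0.010594·15.9424 = 0.1306  (Kellogg)
  w_5 = 0.326852·0.8577 + -0.010594·11.9688 = 0.1535  (Lockheed)
  w_6 = 0.326852·1.9121 + -0.010594·6.7795 = 0.5531  (Tesla)
Σw_i=1.0000  μᵀw=0.1420
σ²=wᵀΣw=λ₁·μ_p+λ₂ = 0.326852·0.142 + -0.010594 = 0.035819 ≈ 0.0358

Tesla (0.5531)


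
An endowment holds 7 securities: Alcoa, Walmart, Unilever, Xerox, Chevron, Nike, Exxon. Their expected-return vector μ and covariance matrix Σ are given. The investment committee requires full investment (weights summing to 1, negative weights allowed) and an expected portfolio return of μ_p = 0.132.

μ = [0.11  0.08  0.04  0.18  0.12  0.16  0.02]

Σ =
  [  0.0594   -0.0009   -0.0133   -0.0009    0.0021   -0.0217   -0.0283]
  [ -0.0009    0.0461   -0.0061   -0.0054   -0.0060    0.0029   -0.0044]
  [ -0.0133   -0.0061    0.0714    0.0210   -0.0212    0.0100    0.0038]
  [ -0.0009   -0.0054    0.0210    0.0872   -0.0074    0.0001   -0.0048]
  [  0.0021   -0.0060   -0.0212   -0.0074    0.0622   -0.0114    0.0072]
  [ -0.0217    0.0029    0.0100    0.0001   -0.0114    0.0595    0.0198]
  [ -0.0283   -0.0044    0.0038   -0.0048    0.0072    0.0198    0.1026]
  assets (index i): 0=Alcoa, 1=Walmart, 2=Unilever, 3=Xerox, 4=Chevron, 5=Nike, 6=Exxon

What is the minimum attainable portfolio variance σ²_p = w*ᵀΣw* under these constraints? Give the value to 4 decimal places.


0.0082

x=Σ⁻¹μ = [3.8063  2.4507  1.2219  2.2693  3.4731  4.3019  0.3369]
y=Σ⁻¹𝟙 = [38.2879  30.7752  25.2630  11.0440  30.8756  26.2725  13.9715]
a=μᵀx=2.183927  b=𝟙ᵀx=17.860220  c=𝟙ᵀy=176.489656  D=ac−b²=66.453048
λ₁=(c·0.132−b)/D = (176.489656·0.132−17.860220)/66.453048 = 0.081808
λ₂=(a−b·0.132)/D = (2.183927−17.860220·0.132)/66.453048 = -0.002613
w* = 0.081808·x + -0.002613·y:
  w_0 = 0.081808·3.8063 + -0.002613·38.2879 = 0.2114  (Alcoa)
  w_1 = 0.081808·2.4507 + -0.002613·30.7752 = 0.1201  (Walmart)
  w_2 = 0.081808·1.2219 + -0.002613·25.2630 = 0.0340  (Unilever)
  w_3 = 0.081808·2.2693 + -0.002613·11.0440 = 0.1568  (Xerox)
  w_4 = 0.081808·3.4731 + -0.002613·30.8756 = 0.2035  (Chevron)
  w_5 = 0.081808·4.3019 + -0.002613·26.2725 = 0.2833  (Nike)
  w_6 = 0.081808·0.3369 + -0.002613·13.9715 = -0.0089  (Exxon)
Σw_i=1.0000  μᵀw=0.1320
σ²=wᵀΣw=λ₁·μ_p+λ₂ = 0.081808·0.132 + -0.002613 = 0.008186 ≈ 0.0082


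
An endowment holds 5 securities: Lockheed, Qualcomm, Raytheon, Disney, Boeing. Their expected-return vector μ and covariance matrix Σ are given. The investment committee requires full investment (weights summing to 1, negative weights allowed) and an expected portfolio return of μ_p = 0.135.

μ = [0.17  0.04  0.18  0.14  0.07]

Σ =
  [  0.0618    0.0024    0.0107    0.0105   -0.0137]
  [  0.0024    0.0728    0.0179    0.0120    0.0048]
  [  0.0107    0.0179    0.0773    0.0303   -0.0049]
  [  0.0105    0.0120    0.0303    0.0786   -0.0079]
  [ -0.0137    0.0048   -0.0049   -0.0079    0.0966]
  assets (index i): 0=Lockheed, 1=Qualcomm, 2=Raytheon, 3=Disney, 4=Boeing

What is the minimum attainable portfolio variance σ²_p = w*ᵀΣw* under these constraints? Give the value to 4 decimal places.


0.0201

g=Σ⁻¹μ = [2.5813  -0.1980  1.7347  0.9249  1.2642]
h=Σ⁻¹𝟙 = [16.2966  9.4896  6.1649  8.0432  13.1621]
a=μᵀg=0.961124  b=𝟙ᵀg=6.307084  c=𝟙ᵀh=53.156386  D=ac−b²=11.310587
λ₁=(c·0.135−b)/D = (53.156386·0.135−6.307084)/11.310587 = 0.076833
λ₂=(a−b·0.135)/D = (0.961124−6.307084·0.135)/11.310587 = 0.009696
w* = 0.076833·g + 0.009696·h:
  w_0 = 0.076833·2.5813 + 0.009696·16.2966 = 0.3563  (Lockheed)
  w_1 = 0.076833·-0.1980 + 0.009696·9.4896 = 0.0768  (Qualcomm)
  w_2 = 0.076833·1.7347 + 0.009696·6.1649 = 0.1931  (Raytheon)
  w_3 = 0.076833·0.9249 + 0.009696·8.0432 = 0.1491  (Disney)
  w_4 = 0.076833·1.2642 + 0.009696·13.1621 = 0.2248  (Boeing)
Σw_i=1.0000  μᵀw=0.1350
σ²=wᵀΣw=λ₁·μ_p+λ₂ = 0.076833·0.135 + 0.009696 = 0.020069 ≈ 0.0201


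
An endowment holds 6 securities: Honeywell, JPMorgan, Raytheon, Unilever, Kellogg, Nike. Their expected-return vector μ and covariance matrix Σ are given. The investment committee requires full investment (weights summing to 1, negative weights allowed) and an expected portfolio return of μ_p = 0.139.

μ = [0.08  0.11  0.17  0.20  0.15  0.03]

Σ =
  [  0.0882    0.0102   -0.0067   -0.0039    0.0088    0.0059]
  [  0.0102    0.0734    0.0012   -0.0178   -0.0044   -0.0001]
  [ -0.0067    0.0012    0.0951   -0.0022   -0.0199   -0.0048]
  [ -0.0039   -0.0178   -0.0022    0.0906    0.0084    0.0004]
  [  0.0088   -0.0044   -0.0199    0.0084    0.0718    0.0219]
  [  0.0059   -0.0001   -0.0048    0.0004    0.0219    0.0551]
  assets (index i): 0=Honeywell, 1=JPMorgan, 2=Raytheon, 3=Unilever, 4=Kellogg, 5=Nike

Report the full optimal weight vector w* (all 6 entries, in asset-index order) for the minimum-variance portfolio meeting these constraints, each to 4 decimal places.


0.0971  0.2080  0.2068  0.2046  0.1981  0.0854

x=Σ⁻¹μ = [0.7176  2.1156  2.3982  2.4708  2.6223  -0.3798]
y=Σ⁻¹𝟙 = [9.0600  16.2134  14.4788  13.7854  12.0714  13.5715]
a=μᵀx=1.573921  b=𝟙ᵀx=9.944619  c=𝟙ᵀy=79.180569  D=ac−b²=25.728505
λ₁=(c·0.139−b)/D = (79.180569·0.139−9.944619)/25.728505 = 0.041257
λ₂=(a−b·0.139)/D = (1.573921−9.944619·0.139)/25.728505 = 0.007448
w* = 0.041257·x + 0.007448·y:
  w_0 = 0.041257·0.7176 + 0.007448·9.0600 = 0.0971  (Honeywell)
  w_1 = 0.041257·2.1156 + 0.007448·16.2134 = 0.2080  (JPMorgan)
  w_2 = 0.041257·2.3982 + 0.007448·14.4788 = 0.2068  (Raytheon)
  w_3 = 0.041257·2.4708 + 0.007448·13.7854 = 0.2046  (Unilever)
  w_4 = 0.041257·2.6223 + 0.007448·12.0714 = 0.1981  (Kellogg)
  w_5 = 0.041257·-0.3798 + 0.007448·13.5715 = 0.0854  (Nike)
Σw_i=1.0000  μᵀw=0.1390
σ²=wᵀΣw=λ₁·μ_p+λ₂ = 0.041257·0.139 + 0.007448 = 0.013182 ≈ 0.0132


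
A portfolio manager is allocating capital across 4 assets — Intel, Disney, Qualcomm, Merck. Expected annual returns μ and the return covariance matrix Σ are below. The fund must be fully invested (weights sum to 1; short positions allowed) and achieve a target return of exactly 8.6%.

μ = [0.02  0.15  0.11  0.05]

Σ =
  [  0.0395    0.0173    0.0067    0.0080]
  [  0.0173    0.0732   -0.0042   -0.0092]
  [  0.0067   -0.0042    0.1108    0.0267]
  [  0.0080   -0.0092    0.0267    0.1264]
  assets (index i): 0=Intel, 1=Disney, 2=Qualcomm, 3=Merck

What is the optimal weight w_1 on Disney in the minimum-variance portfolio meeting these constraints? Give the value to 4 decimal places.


g=Σ⁻¹μ = [-0.7747  2.3414  1.0327  0.3969]
h=Σ⁻¹𝟙 = [18.3338  10.4838  6.8521  6.0667]
a=μᵀg=0.469162  b=𝟙ᵀg=2.996320  c=𝟙ᵀh=41.736488  D=ac−b²=10.603259
λ₁=(c·0.086−b)/D = (41.736488·0.086−2.996320)/10.603259 = 0.055928
λ₂=(a−b·0.086)/D = (0.469162−2.996320·0.086)/10.603259 = 0.019945
w* = 0.055928·g + 0.019945·h:
  w_0 = 0.055928·-0.7747 + 0.019945·18.3338 = 0.3223  (Intel)
  w_1 = 0.055928·2.3414 + 0.019945·10.4838 = 0.3400  (Disney)
  w_2 = 0.055928·1.0327 + 0.019945·6.8521 = 0.1944  (Qualcomm)
  w_3 = 0.055928·0.3969 + 0.019945·6.0667 = 0.1432  (Merck)
Σw_i=1.0000  μᵀw=0.0860
σ²=wᵀΣw=λ₁·μ_p+λ₂ = 0.055928·0.086 + 0.019945 = 0.024755 ≈ 0.0248

0.3400


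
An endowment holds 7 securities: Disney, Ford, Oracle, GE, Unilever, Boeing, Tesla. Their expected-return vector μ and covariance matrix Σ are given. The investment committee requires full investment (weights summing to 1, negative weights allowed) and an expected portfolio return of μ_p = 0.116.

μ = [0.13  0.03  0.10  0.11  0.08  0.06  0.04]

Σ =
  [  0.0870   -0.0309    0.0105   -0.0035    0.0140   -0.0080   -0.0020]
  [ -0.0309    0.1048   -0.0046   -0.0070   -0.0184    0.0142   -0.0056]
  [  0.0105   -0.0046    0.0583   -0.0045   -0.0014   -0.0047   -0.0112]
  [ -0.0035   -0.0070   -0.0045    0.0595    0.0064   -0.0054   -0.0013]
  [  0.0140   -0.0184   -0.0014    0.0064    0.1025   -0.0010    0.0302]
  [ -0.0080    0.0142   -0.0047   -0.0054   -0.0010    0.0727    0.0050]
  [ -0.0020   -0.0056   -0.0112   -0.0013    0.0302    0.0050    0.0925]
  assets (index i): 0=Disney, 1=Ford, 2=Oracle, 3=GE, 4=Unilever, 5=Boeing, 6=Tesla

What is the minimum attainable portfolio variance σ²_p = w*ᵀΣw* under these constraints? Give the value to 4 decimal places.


0.0242

g=Σ⁻¹μ = [1.7580  1.0010  1.8633  2.2740  0.4413  1.0784  0.5862]
h=Σ⁻¹𝟙 = [16.4017  16.4980  20.8965  22.2505  5.8932  14.5767  12.2951]
a=μᵀg=0.818501  b=𝟙ᵀg=9.002241  c=𝟙ᵀh=108.811841  D=ac−b²=8.022239
λ₁=(c·0.116−b)/D = (108.811841·0.116−9.002241)/8.022239 = 0.451237
λ₂=(a−b·0.116)/D = (0.818501−9.002241·0.116)/8.022239 = -0.028142
w* = 0.451237·g + -0.028142·h:
  w_0 = 0.451237·1.7580 + -0.028142·16.4017 = 0.3317  (Disney)
  w_1 = 0.451237·1.0010 + -0.028142·16.4980 = -0.0126  (Ford)
  w_2 = 0.451237·1.8633 + -0.028142·20.8965 = 0.2527  (Oracle)
  w_3 = 0.451237·2.2740 + -0.028142·22.2505 = 0.4000  (GE)
  w_4 = 0.451237·0.4413 + -0.028142·5.8932 = 0.0333  (Unilever)
  w_5 = 0.451237·1.0784 + -0.028142·14.5767 = 0.0764  (Boeing)
  w_6 = 0.451237·0.5862 + -0.028142·12.2951 = -0.0815  (Tesla)
Σw_i=1.0000  μᵀw=0.1160
σ²=wᵀΣw=λ₁·μ_p+λ₂ = 0.451237·0.116 + -0.028142 = 0.024202 ≈ 0.0242


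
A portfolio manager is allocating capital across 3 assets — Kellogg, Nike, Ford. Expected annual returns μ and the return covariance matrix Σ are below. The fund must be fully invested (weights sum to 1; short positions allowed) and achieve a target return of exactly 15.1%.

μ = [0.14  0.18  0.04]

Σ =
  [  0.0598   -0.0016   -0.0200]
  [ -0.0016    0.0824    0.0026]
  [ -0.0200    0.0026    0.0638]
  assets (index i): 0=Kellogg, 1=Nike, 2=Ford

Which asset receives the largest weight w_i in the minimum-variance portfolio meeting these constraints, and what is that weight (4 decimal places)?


p=Σ⁻¹μ = [2.8818  2.1950  1.4409]
q=Σ⁻¹𝟙 = [24.7115  11.8921  22.9359]
a=μᵀp=0.856175  b=𝟙ᵀp=6.517609  c=𝟙ᵀq=59.539398  D=ac−b²=8.496925
λ₁=(c·0.151−b)/D = (59.539398·0.151−6.517609)/8.496925 = 0.291028
λ₂=(a−b·0.151)/D = (0.856175−6.517609·0.151)/8.496925 = -0.015062
w* = 0.291028·p + -0.015062·q:
  w_0 = 0.291028·2.8818 + -0.015062·24.7115 = 0.4665  (Kellogg)
  w_1 = 0.291028·2.1950 + -0.015062·11.8921 = 0.4597  (Nike)
  w_2 = 0.291028·1.4409 + -0.015062·22.9359 = 0.0739  (Ford)
Σw_i=1.0000  μᵀw=0.1510
σ²=wᵀΣw=λ₁·μ_p+λ₂ = 0.291028·0.151 + -0.015062 = 0.028883 ≈ 0.0289

Kellogg (0.4665)


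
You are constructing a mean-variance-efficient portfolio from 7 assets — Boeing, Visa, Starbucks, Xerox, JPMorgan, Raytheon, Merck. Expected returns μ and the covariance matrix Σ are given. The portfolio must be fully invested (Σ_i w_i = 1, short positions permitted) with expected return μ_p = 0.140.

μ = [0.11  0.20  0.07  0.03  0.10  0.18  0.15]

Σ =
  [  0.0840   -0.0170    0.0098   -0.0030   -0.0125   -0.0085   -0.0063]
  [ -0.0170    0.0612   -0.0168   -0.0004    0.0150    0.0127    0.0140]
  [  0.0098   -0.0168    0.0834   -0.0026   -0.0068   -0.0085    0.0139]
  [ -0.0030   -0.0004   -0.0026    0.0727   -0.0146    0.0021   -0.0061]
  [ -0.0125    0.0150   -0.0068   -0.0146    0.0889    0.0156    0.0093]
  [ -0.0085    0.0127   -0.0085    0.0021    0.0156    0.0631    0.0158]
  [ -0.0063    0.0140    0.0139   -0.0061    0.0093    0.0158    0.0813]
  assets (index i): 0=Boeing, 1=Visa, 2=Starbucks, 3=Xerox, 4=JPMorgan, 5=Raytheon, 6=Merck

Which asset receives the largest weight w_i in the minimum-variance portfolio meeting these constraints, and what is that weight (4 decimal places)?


Visa (0.2911)

p=Σ⁻¹μ = [2.2483  3.5178  1.4720  0.6894  0.5965  2.3005  0.6982]
q=Σ⁻¹𝟙 = [17.9643  19.1093  15.5358  17.6978  12.0426  11.5850  5.4442]
a=μᵀp=1.653051  b=𝟙ᵀp=11.522569  c=𝟙ᵀq=99.379119  D=ac−b²=31.509168
λ₁=(c·0.140−b)/D = (99.379119·0.140−11.522569)/31.509168 = 0.075867
λ₂=(a−b·0.140)/D = (1.653051−11.522569·0.140)/31.509168 = 0.001266
w* = 0.075867·p + 0.001266·q:
  w_0 = 0.075867·2.2483 + 0.001266·17.9643 = 0.1933  (Boeing)
  w_1 = 0.075867·3.5178 + 0.001266·19.1093 = 0.2911  (Visa)
  w_2 = 0.075867·1.4720 + 0.001266·15.5358 = 0.1313  (Starbucks)
  w_3 = 0.075867·0.6894 + 0.001266·17.6978 = 0.0747  (Xerox)
  w_4 = 0.075867·0.5965 + 0.001266·12.0426 = 0.0605  (JPMorgan)
  w_5 = 0.075867·2.3005 + 0.001266·11.5850 = 0.1892  (Raytheon)
  w_6 = 0.075867·0.6982 + 0.001266·5.4442 = 0.0599  (Merck)
Σw_i=1.0000  μᵀw=0.1400
σ²=wᵀΣw=λ₁·μ_p+λ₂ = 0.075867·0.140 + 0.001266 = 0.011887 ≈ 0.0119


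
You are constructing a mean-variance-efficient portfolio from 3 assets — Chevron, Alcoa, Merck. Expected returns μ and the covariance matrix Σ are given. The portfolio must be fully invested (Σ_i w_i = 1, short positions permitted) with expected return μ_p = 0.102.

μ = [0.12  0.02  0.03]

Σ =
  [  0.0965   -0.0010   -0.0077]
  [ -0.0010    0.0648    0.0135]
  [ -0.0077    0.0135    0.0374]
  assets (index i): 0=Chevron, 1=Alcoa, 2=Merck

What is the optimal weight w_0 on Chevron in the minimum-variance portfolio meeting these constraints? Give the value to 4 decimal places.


g=Σ⁻¹μ = [1.3272  0.1136  1.0344]
h=Σ⁻¹𝟙 = [12.5120  10.2921  25.5989]
a=μᵀg=0.192572  b=𝟙ᵀg=2.475243  c=𝟙ᵀh=48.402938  D=ac−b²=3.194236
λ₁=(c·0.102−b)/D = (48.402938·0.102−2.475243)/3.194236 = 0.770718
λ₂=(a−b·0.102)/D = (0.192572−2.475243·0.102)/3.194236 = -0.018753
w* = 0.770718·g + -0.018753·h:
  w_0 = 0.770718·1.3272 + -0.018753·12.5120 = 0.7883  (Chevron)
  w_1 = 0.770718·0.1136 + -0.018753·10.2921 = -0.1054  (Alcoa)
  w_2 = 0.770718·1.0344 + -0.018753·25.5989 = 0.3171  (Merck)
Σw_i=1.0000  μᵀw=0.1020
σ²=wᵀΣw=λ₁·μ_p+λ₂ = 0.770718·0.102 + -0.018753 = 0.059860 ≈ 0.0599

0.7883


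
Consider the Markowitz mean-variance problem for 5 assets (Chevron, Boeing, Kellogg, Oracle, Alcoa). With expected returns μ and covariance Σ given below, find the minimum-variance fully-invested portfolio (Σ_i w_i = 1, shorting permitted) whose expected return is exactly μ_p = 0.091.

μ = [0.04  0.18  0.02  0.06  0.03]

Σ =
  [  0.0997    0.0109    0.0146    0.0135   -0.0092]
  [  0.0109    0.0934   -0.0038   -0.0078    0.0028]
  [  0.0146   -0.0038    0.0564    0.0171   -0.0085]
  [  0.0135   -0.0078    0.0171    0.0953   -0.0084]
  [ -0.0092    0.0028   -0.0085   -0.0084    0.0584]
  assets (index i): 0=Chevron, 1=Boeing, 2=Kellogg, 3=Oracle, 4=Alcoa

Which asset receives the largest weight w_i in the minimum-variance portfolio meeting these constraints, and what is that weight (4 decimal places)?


x=Σ⁻¹μ = [0.0880  1.9768  0.3194  0.7736  0.5906]
y=Σ⁻¹𝟙 = [7.1032  10.6946  17.0694  9.1978  21.5369]
a=μᵀx=0.429874  b=𝟙ᵀx=3.748523  c=𝟙ᵀy=65.601896  D=ac−b²=14.149151
λ₁=(c·0.091−b)/D = (65.601896·0.091−3.748523)/14.149151 = 0.156988
λ₂=(a−b·0.091)/D = (0.429874−3.748523·0.091)/14.149151 = 0.006273
w* = 0.156988·x + 0.006273·y:
  w_0 = 0.156988·0.0880 + 0.006273·7.1032 = 0.0584  (Chevron)
  w_1 = 0.156988·1.9768 + 0.006273·10.6946 = 0.3774  (Boeing)
  w_2 = 0.156988·0.3194 + 0.006273·17.0694 = 0.1572  (Kellogg)
  w_3 = 0.156988·0.7736 + 0.006273·9.1978 = 0.1792  (Oracle)
  w_4 = 0.156988·0.5906 + 0.006273·21.5369 = 0.2278  (Alcoa)
Σw_i=1.0000  μᵀw=0.0910
σ²=wᵀΣw=λ₁·μ_p+λ₂ = 0.156988·0.091 + 0.006273 = 0.020559 ≈ 0.0206

Boeing (0.3774)
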